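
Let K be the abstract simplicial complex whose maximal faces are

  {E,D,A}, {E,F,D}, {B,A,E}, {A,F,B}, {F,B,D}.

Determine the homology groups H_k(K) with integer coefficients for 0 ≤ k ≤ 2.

H_0 = Z,  H_1 = Z,  H_2 = 0.

Order the vertices as A < B < D < E < F. Listing each simplex with vertices in this order, K has dimension 2 with simplices:

  0-simplices (5): A, B, D, E, F
  1-simplices (10): AB, AD, AE, AF, BD, BE, BF, DE, DF, EF
  2-simplices (5): ABE, ABF, ADE, BDF, DEF

Hence C_0 ≅ Z^5, C_1 ≅ Z^10, C_2 ≅ Z^5.

∂_1: C_1 → C_0 maps an edge to its endpoints' difference, ∂[p,q] = q − p. For instance
  ∂BD = D − B.
The 5×10 boundary matrix has rank 4 and Smith normal form diag(1,1,1,1).

∂_2: C_2 → C_1 maps a triangle to the signed sum of its edges. For instance
  ∂DEF = EF − DF + DE,
  ∂ABF = BF − AF + AB.
As a 10×5 matrix over Z this has rank 5, with invariant factors (1,1,1,1,1).

Reading off H_k = ker ∂_k / im ∂_{k+1}:

  H_0: rank C_0 − rank ∂_1 = 5 − 4 = 1, and the invariant factors of ∂_1 are all 1, so H_0 = Z.
  H_1: rank ker ∂_1 − rank ∂_2 = (10 − 4) − 5 = 1, and the invariant factors of ∂_2 are all 1, so H_1 = Z.
  H_2: rank ker ∂_2 − rank ∂_3 = (5 − 5) − 0 = 0, and there is no ∂_3, so H_2 = 0.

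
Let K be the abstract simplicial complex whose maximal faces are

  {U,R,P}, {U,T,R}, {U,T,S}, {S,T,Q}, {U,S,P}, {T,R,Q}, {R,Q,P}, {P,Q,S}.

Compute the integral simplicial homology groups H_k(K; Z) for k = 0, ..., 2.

Take the total order P < Q < R < S < T < U on the vertex set. Then K (dimension 2) consists of the simplices:

  0-simplices (6): P, Q, R, S, T, U
  1-simplices (12): PQ, PR, PS, PU, QR, QS, QT, RT, RU, ST, SU, TU
  2-simplices (8): PQR, PQS, PRU, PSU, QRT, QST, RTU, STU

Hence C_0 ≅ Z^6, C_1 ≅ Z^12, C_2 ≅ Z^8.

The boundary map ∂_1: C_1 → C_0 is given by ∂[p,q] = [q] − [p]. For instance
  ∂PQ = Q − P.
This gives a 6×12 integer matrix of rank 5; reducing to Smith normal form yields diagonal entries (1,1,1,1,1).

Boundary ∂_2: C_2 → C_1 acts by ∂[p,q,r] = [q,r] − [p,r] + [p,q]. For instance
  ∂PQS = QS − PS + PQ,
  ∂PQR = QR − PR + PQ.
As a 12×8 matrix over Z this has rank 7, with invariant factors (1,1,1,1,1,1,1).

Computing H_k = (kernel of ∂_k) / (image of ∂_{k+1}):

  H_0: rank C_0 − rank ∂_1 = 6 − 5 = 1, and the invariant factors of ∂_1 are all 1, so H_0 ≅ Z.
  H_1: rank ker ∂_1 − rank ∂_2 = (12 − 5) − 7 = 0, and the invariant factors of ∂_2 are all 1, so H_1 ≅ 0.
  H_2: rank ker ∂_2 − rank ∂_3 = (8 − 7) − 0 = 1, and there is no ∂_3, so H_2 ≅ Z.

As a check, the Euler characteristic is 6 − 12 + 8 = 2, which agrees with 1 − 0 + 1 = 2.
(K is a triangulation of the 2-sphere S^2.)

H_0 ≅ Z,  H_1 = 0,  H_2 ≅ Z.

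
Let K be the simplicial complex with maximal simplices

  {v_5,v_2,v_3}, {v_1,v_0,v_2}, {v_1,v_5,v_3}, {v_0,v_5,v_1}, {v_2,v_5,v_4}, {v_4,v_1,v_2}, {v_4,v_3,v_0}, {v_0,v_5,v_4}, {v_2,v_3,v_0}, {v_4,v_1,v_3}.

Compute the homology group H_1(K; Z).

H_1 = Z_2.

Order the vertices as v_0 < v_1 < v_2 < v_3 < v_4 < v_5. Listing each simplex with vertices in this order, K has dimension 2 with simplices:

  0-simplices (6): [v_0], [v_1], [v_2], [v_3], [v_4], [v_5]
  1-simplices (15): (15 of them)
  2-simplices (10): [v_0,v_1,v_2], [v_0,v_1,v_5], [v_0,v_2,v_3], [v_0,v_3,v_4], [v_0,v_4,v_5], [v_1,v_2,v_4], [v_1,v_3,v_4], [v_1,v_3,v_5], [v_2,v_3,v_5], [v_2,v_4,v_5]

Hence C_0 ≅ Z^6, C_1 ≅ Z^15, C_2 ≅ Z^10.

Boundary ∂_1: C_1 → C_0 sends each edge [p,q] (with p < q) to q − p.
The 6×15 boundary matrix has rank 5 and Smith normal form diag(1,1,1,1,1).

Boundary ∂_2: C_2 → C_1 sends each 2-simplex [p,q,r] to [q,r] − [p,r] + [p,q]. For instance
  ∂[v_0,v_1,v_2] = [v_1,v_2] − [v_0,v_2] + [v_0,v_1],
  ∂[v_1,v_3,v_4] = [v_3,v_4] − [v_1,v_4] + [v_1,v_3].
The resulting 15×10 matrix has rank 10, and its Smith normal form has invariant factors (1,1,1,1,1,1,1,1,1,2).

Reading off H_k = ker ∂_k / im ∂_{k+1}:

  H_1: rank ker ∂_1 − rank ∂_2 = (15 − 5) − 10 = 0, and ∂_2 has invariant factor 2 > 1, so H_1 = Z_2.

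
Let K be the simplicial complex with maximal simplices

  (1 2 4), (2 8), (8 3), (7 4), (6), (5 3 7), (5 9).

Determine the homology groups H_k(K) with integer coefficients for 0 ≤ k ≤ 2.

We work with the vertex ordering 1 < 2 < 3 < 4 < 5 < 6 < 7 < 8 < 9. The simplices of K, each written with vertices in increasing order, are:

  0-simplices (9): [1], [2], [3], [4], [5], [6], [7], [8], [9]
  1-simplices (10): [1,2], [1,4], [2,4], [2,8], [3,5], [3,7], [3,8], [4,7], [5,7], [5,9]
  2-simplices (2): [1,2,4], [3,5,7]

giving chain groups C_0 ≅ Z^9, C_1 ≅ Z^10, C_2 ≅ Z^2.

∂_1: C_1 → C_0 sends each edge [p,q] (with p < q) to q − p.
The resulting 9×10 matrix has rank 7, and its Smith normal form has invariant factors (1,1,1,1,1,1,1).

Boundary ∂_2: C_2 → C_1 acts by ∂[p,q,r] = [q,r] − [p,r] + [p,q]. For instance
  ∂[1,2,4] = [2,4] − [1,4] + [1,2],
  ∂[3,5,7] = [5,7] − [3,7] + [3,5].
As a 10×2 matrix over Z this has rank 2, with invariant factors (1,1).

Reading off H_k = ker ∂_k / im ∂_{k+1}:

  H_0: rank C_0 − rank ∂_1 = 9 − 7 = 2, and the invariant factors of ∂_1 are all 1, so H_0 ≅ Z^2.
  H_1: rank ker ∂_1 − rank ∂_2 = (10 − 7) − 2 = 1, and the invariant factors of ∂_2 are all 1, so H_1 ≅ Z.
  H_2: rank ker ∂_2 − rank ∂_3 = (2 − 2) − 0 = 0, and there is no ∂_3, so H_2 ≅ 0.

H_0 ≅ Z^2,  H_1 ≅ Z,  H_2 = 0.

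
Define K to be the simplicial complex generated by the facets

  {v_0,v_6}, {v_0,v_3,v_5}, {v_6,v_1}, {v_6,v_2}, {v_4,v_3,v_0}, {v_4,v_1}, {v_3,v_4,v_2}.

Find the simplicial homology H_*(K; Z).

K has 7 vertices, 11 edges, 3 triangles.
rank ∂_0 = 0, rank ∂_1 = 6 ⇒ b_0 = 7 − 0 − 6 = 1; all invariant factors of ∂_1 are 1 so no torsion. So H_0 ≅ Z.
rank ∂_1 = 6, rank ∂_2 = 3 ⇒ b_1 = 11 − 6 − 3 = 2; all invariant factors of ∂_2 are 1 so no torsion. So H_1 ≅ Z^2.
rank ∂_2 = 3, rank ∂_3 = 0 ⇒ b_2 = 3 − 3 − 0 = 0. So H_2 ≅ 0.

H_0 = Z,  H_1 = Z^2,  H_2 = 0.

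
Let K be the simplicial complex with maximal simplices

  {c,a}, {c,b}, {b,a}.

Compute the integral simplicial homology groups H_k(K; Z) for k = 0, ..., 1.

H_0 = Z,  H_1 = Z.

Fix the vertex order a < b < c and write every simplex with vertices in increasing order. Then dim K = 1 and the simplices of K are:

  0-simplices (3): a, b, c
  1-simplices (3): ab, ac, bc

so the chain groups are C_0 ≅ Z^3, C_1 ≅ Z^3.

∂_1: C_1 → C_0 is given by ∂[p,q] = [q] − [p].
This gives a 3×3 integer matrix of rank 2; reducing to Smith normal form yields diagonal entries (1,1).

From H_k ≅ ker(∂_k) / im(∂_{k+1}) we obtain:

  H_0: rank C_0 − rank ∂_1 = 3 − 2 = 1, and the invariant factors of ∂_1 are all 1, so H_0 = Z.
  H_1: rank ker ∂_1 − rank ∂_2 = (3 − 2) − 0 = 1, and there is no ∂_2, so H_1 = Z.

As a check, the Euler characteristic is 3 − 3 = 0, which agrees with 1 − 1 = 0.
(K is a triangulation of the circle S^1.)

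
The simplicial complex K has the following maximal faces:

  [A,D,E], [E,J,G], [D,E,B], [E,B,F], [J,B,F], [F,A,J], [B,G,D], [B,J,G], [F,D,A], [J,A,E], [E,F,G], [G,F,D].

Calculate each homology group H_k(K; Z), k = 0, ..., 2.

H_0 ≅ Z,  H_1 ≅ Z/2Z,  H_2 = 0.

K has 7 vertices, 18 edges, 12 triangles.
rank ∂_0 = 0, rank ∂_1 = 6 ⇒ b_0 = 7 − 0 − 6 = 1; all invariant factors of ∂_1 are 1 so no torsion. So H_0 = Z.
rank ∂_1 = 6, rank ∂_2 = 12 ⇒ b_1 = 18 − 6 − 12 = 0; ∂_2 has invariant factor(s) [2] giving torsion. So H_1 = Z/2Z.
rank ∂_2 = 12, rank ∂_3 = 0 ⇒ b_2 = 12 − 12 − 0 = 0. So H_2 = 0.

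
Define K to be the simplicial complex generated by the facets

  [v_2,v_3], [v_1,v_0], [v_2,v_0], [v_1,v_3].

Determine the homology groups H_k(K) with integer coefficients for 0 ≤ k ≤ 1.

H_0 = Z,  H_1 = Z.

Order the vertices as v_0 < v_1 < v_2 < v_3. Listing each simplex with vertices in this order, K has dimension 1 with simplices:

  0-simplices (4): [v_0], [v_1], [v_2], [v_3]
  1-simplices (4): [v_0,v_1], [v_0,v_2], [v_1,v_3], [v_2,v_3]

giving chain groups C_0 ≅ Z^4, C_1 ≅ Z^4.

∂_1: C_1 → C_0 is given by ∂[p,q] = [q] − [p].
The 4×4 boundary matrix has rank 3 and Smith normal form diag(1,1,1).

From H_k ≅ ker(∂_k) / im(∂_{k+1}) we obtain:

  H_0: rank C_0 − rank ∂_1 = 4 − 3 = 1, and the invariant factors of ∂_1 are all 1, so H_0 ≅ Z.
  H_1: rank ker ∂_1 − rank ∂_2 = (4 − 3) − 0 = 1, and there is no ∂_2, so H_1 ≅ Z.

(K is a triangulation of the circle S^1.)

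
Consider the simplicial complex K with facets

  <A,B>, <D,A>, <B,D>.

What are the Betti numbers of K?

b_0 = 1, b_1 = 1.

Fix the vertex order A < B < D and write every simplex with vertices in increasing order. Then dim K = 1 and the simplices of K are:

  0-simplices (3): A, B, D
  1-simplices (3): AB, AD, BD

giving chain groups C_0 ≅ Z^3, C_1 ≅ Z^3.

The boundary map ∂_1: C_1 → C_0 maps an edge to its endpoints' difference, ∂[p,q] = q − p. For instance
  ∂AD = D − A.
The resulting 3×3 matrix has rank 2, and its Smith normal form has invariant factors (1,1).

From H_k ≅ ker(∂_k) / im(∂_{k+1}) we obtain:

  H_0: rank C_0 − rank ∂_1 = 3 − 2 = 1, and the invariant factors of ∂_1 are all 1, so H_0 = Z.
  H_1: rank ker ∂_1 − rank ∂_2 = (3 − 2) − 0 = 1, and there is no ∂_2, so H_1 = Z.

Hence the Betti numbers are b_0 = 1, b_1 = 1.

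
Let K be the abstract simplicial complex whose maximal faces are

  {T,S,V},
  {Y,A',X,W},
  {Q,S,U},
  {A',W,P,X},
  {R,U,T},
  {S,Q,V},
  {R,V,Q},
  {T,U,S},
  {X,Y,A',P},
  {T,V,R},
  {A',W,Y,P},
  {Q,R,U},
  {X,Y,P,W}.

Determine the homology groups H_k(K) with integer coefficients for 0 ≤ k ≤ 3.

Fix the vertex order P < Q < R < S < T < U < V < W < X < Y < A' and write every simplex with vertices in increasing order. Then dim K = 3 and the simplices of K are:

  0-simplices (11): [P], [Q], [R], [S], [T], [U], [V], [W], [X], [Y], [A']
  1-simplices (22): [P,W], [P,X], [P,Y], [P,A'], [Q,R], [Q,S], [Q,U], [Q,V], [R,T], [R,U], [R,V], [S,T], [S,U], [S,V], [T,U], [T,V], [W,X], [W,Y], [W,A'], [X,Y], [X,A'], [Y,A']
  2-simplices (18): (18 of them)
  3-simplices (5): [P,W,X,Y], [P,W,X,A'], [P,W,Y,A'], [P,X,Y,A'], [W,X,Y,A']

giving chain groups C_0 ≅ Z^11, C_1 ≅ Z^22, C_2 ≅ Z^18, C_3 ≅ Z^5.

Boundary ∂_1: C_1 → C_0 is given by ∂[p,q] = [q] − [p].
As a 11×22 matrix over Z this has rank 9, with invariant factors (1,1,1,1,1,1,1,1,1).

∂_2: C_2 → C_1 acts by ∂[p,q,r] = [q,r] − [p,r] + [p,q]. For instance
  ∂[R,T,U] = [T,U] − [R,U] + [R,T],
  ∂[P,Y,A'] = [Y,A'] − [P,A'] + [P,Y].
As a 22×18 matrix over Z this has rank 13, with invariant factors (1,1,1,1,1,1,1,1,1,1,1,1,1).

∂_3: C_3 → C_2 sends each 3-simplex σ to the alternating sum Σ_i (−1)^i (σ with its i-th vertex removed). For instance
  ∂[P,X,Y,A'] = [X,Y,A'] − [P,Y,A'] + [P,X,A'] − [P,X,Y],
  ∂[P,W,X,Y] = [W,X,Y] − [P,X,Y] + [P,W,Y] − [P,W,X].
The resulting 18×5 matrix has rank 4, and its Smith normal form has invariant factors (1,1,1,1).

Reading off H_k = ker ∂_k / im ∂_{k+1}:

  H_0: rank C_0 − rank ∂_1 = 11 − 9 = 2, and the invariant factors of ∂_1 are all 1, so H_0 = Z^2.
  H_1: rank ker ∂_1 − rank ∂_2 = (22 − 9) − 13 = 0, and the invariant factors of ∂_2 are all 1, so H_1 = 0.
  H_2: rank ker ∂_2 − rank ∂_3 = (18 − 13) − 4 = 1, and the invariant factors of ∂_3 are all 1, so H_2 = Z.
  H_3: rank ker ∂_3 − rank ∂_4 = (5 − 4) − 0 = 1, and there is no ∂_4, so H_3 = Z.

As a check, the Euler characteristic is 11 − 22 + 18 − 5 = 2, which agrees with 2 − 0 + 1 − 1 = 2.
(K is a triangulation of the disjoint union of the 3-sphere S^3 and the 2-sphere S^2.)

H_0 ≅ Z^2,  H_1 = 0,  H_2 ≅ Z,  H_3 ≅ Z.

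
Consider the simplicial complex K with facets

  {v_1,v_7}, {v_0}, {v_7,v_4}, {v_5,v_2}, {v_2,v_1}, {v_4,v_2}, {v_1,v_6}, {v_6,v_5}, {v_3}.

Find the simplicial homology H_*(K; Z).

H_0 ≅ Z^3,  H_1 ≅ Z^2.

K has 8 vertices, 7 edges.
rank ∂_0 = 0, rank ∂_1 = 5 ⇒ b_0 = 8 − 0 − 5 = 3; all invariant factors of ∂_1 are 1 so no torsion. So H_0 ≅ Z^3.
rank ∂_1 = 5, rank ∂_2 = 0 ⇒ b_1 = 7 − 5 − 0 = 2. So H_1 ≅ Z^2.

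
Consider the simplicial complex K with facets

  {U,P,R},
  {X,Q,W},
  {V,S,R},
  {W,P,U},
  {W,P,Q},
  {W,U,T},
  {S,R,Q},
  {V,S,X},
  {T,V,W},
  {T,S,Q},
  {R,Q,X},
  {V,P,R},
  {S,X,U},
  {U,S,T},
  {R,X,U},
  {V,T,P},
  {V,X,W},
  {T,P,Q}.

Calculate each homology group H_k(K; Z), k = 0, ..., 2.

Take the total order P < Q < R < S < T < U < V < W < X on the vertex set. Then K (dimension 2) consists of the simplices:

  0-simplices (9): P, Q, R, S, T, U, V, W, X
  1-simplices (27): PQ, PR, PT, PU, PV, PW, QR, QS, QT, QW, QX, RS, RU, RV, RX, ST, SU, SV, SX, TU, TV, TW, UW, UX, VW, VX, WX
  2-simplices (18): PQT, PQW, PRU, PRV, PTV, PUW, QRS, QRX, QST, QWX, RSV, RUX, STU, SUX, SVX, TUW, TVW, VWX

Hence C_0 ≅ Z^9, C_1 ≅ Z^27, C_2 ≅ Z^18.

∂_1: C_1 → C_0 is given by ∂[p,q] = [q] − [p]. For instance
  ∂UW = W − U.
As a 9×27 matrix over Z this has rank 8, with invariant factors (1,1,1,1,1,1,1,1).

∂_2: C_2 → C_1 sends each 2-simplex [p,q,r] to [q,r] − [p,r] + [p,q]. For instance
  ∂PUW = UW − PW + PU,
  ∂TVW = VW − TW + TV.
This gives a 27×18 integer matrix of rank 18; reducing to Smith normal form yields diagonal entries (1,1,1,1,1,1,1,1,1,1,1,1,1,1,1,1,1,2).

Now H_k = ker ∂_k / im ∂_{k+1}, so:

  H_0: rank C_0 − rank ∂_1 = 9 − 8 = 1, and the invariant factors of ∂_1 are all 1, so H_0 = Z.
  H_1: rank ker ∂_1 − rank ∂_2 = (27 − 8) − 18 = 1, and ∂_2 has invariant factor 2 > 1, so H_1 = Z ⊕ Z/2Z.
  H_2: rank ker ∂_2 − rank ∂_3 = (18 − 18) − 0 = 0, and there is no ∂_3, so H_2 = 0.

H_0 = Z,  H_1 = Z ⊕ Z/2Z,  H_2 = 0.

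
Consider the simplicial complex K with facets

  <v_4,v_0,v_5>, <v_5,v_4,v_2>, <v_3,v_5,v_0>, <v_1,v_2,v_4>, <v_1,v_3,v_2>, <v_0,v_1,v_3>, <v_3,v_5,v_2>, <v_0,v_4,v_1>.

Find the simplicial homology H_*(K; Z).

K has 6 vertices, 12 edges, 8 triangles.
rank ∂_0 = 0, rank ∂_1 = 5 ⇒ b_0 = 6 − 0 − 5 = 1; all invariant factors of ∂_1 are 1 so no torsion. So H_0 ≅ Z.
rank ∂_1 = 5, rank ∂_2 = 7 ⇒ b_1 = 12 − 5 − 7 = 0; all invariant factors of ∂_2 are 1 so no torsion. So H_1 ≅ 0.
rank ∂_2 = 7, rank ∂_3 = 0 ⇒ b_2 = 8 − 7 − 0 = 1. So H_2 ≅ Z.

H_0 = Z,  H_1 = 0,  H_2 = Z.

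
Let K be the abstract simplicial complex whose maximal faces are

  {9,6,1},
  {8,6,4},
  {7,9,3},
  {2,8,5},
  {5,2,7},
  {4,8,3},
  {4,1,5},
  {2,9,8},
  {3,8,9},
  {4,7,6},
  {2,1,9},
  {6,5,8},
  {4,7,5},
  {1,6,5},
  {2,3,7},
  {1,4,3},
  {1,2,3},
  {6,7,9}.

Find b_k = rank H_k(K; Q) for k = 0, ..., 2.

b_0 = 1, b_1 = 1, b_2 = 0.

K has 9 vertices, 27 edges, 18 triangles.
rank ∂_0 = 0, rank ∂_1 = 8 ⇒ b_0 = 9 − 0 − 8 = 1; all invariant factors of ∂_1 are 1 so no torsion. So H_0 = Z.
rank ∂_1 = 8, rank ∂_2 = 18 ⇒ b_1 = 27 − 8 − 18 = 1; ∂_2 has invariant factor(s) [2] giving torsion. So H_1 = Z ⊕ Z/2.
rank ∂_2 = 18, rank ∂_3 = 0 ⇒ b_2 = 18 − 18 − 0 = 0. So H_2 = 0.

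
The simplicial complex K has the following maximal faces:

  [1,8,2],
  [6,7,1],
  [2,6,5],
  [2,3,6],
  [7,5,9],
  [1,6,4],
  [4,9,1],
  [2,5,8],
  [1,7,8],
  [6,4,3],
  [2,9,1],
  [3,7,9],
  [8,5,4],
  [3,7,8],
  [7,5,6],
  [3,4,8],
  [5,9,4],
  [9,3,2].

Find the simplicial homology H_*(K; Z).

H_0 ≅ Z,  H_1 ≅ Z^2,  H_2 ≅ Z.

Fix the vertex order 1 < 2 < 3 < 4 < 5 < 6 < 7 < 8 < 9 and write every simplex with vertices in increasing order. Then dim K = 2 and the simplices of K are:

  0-simplices (9): [1], [2], [3], [4], [5], [6], [7], [8], [9]
  1-simplices (27): (27 of them)
  2-simplices (18): [1,2,8], [1,2,9], [1,4,6], [1,4,9], [1,6,7], [1,7,8], [2,3,6], [2,3,9], [2,5,6], [2,5,8], [3,4,6], [3,4,8], [3,7,8], [3,7,9], [4,5,8], [4,5,9], [5,6,7], [5,7,9]

Hence C_0 ≅ Z^9, C_1 ≅ Z^27, C_2 ≅ Z^18.

The boundary map ∂_1: C_1 → C_0 is given by ∂[p,q] = [q] − [p].
As a 9×27 matrix over Z this has rank 8, with invariant factors (1,1,1,1,1,1,1,1).

The boundary map ∂_2: C_2 → C_1 acts by ∂[p,q,r] = [q,r] − [p,r] + [p,q]. For instance
  ∂[3,7,8] = [7,8] − [3,8] + [3,7],
  ∂[1,2,8] = [2,8] − [1,8] + [1,2].
The resulting 27×18 matrix has rank 17, and its Smith normal form has invariant factors (1,1,1,1,1,1,1,1,1,1,1,1,1,1,1,1,1).

From H_k ≅ ker(∂_k) / im(∂_{k+1}) we obtain:

  H_0: rank C_0 − rank ∂_1 = 9 − 8 = 1, and the invariant factors of ∂_1 are all 1, so H_0 ≅ Z.
  H_1: rank ker ∂_1 − rank ∂_2 = (27 − 8) − 17 = 2, and the invariant factors of ∂_2 are all 1, so H_1 ≅ Z^2.
  H_2: rank ker ∂_2 − rank ∂_3 = (18 − 17) − 0 = 1, and there is no ∂_3, so H_2 ≅ Z.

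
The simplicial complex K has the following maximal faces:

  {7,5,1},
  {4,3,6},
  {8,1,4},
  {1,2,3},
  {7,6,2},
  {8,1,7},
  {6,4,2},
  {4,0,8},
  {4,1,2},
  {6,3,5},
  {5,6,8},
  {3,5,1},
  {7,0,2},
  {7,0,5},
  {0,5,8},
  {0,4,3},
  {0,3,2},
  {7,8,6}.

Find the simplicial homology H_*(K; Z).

H_0 ≅ Z,  H_1 ≅ Z ⊕ Z_2,  H_2 = 0.

Take the total order 0 < 1 < 2 < 3 < 4 < 5 < 6 < 7 < 8 on the vertex set. Then K (dimension 2) consists of the simplices:

  0-simplices (9): [0], [1], [2], [3], [4], [5], [6], [7], [8]
  1-simplices (27): (27 of them)
  2-simplices (18): [0,2,3], [0,2,7], [0,3,4], [0,4,8], [0,5,7], [0,5,8], [1,2,3], [1,2,4], [1,3,5], [1,4,8], [1,5,7], [1,7,8], [2,4,6], [2,6,7], [3,4,6], [3,5,6], [5,6,8], [6,7,8]

Hence C_0 ≅ Z^9, C_1 ≅ Z^27, C_2 ≅ Z^18.

The boundary map ∂_1: C_1 → C_0 sends each edge [p,q] (with p < q) to q − p.
This gives a 9×27 integer matrix of rank 8; reducing to Smith normal form yields diagonal entries (1,1,1,1,1,1,1,1).

Boundary ∂_2: C_2 → C_1 maps a triangle to the signed sum of its edges. For instance
  ∂[1,5,7] = [5,7] − [1,7] + [1,5],
  ∂[1,3,5] = [3,5] − [1,5] + [1,3].
The 27×18 boundary matrix has rank 18 and Smith normal form diag(1,1,1,1,1,1,1,1,1,1,1,1,1,1,1,1,1,2).

Now H_k = ker ∂_k / im ∂_{k+1}, so:

  H_0: rank C_0 − rank ∂_1 = 9 − 8 = 1, and the invariant factors of ∂_1 are all 1, so H_0 ≅ Z.
  H_1: rank ker ∂_1 − rank ∂_2 = (27 − 8) − 18 = 1, and ∂_2 has invariant factor 2 > 1, so H_1 ≅ Z ⊕ Z_2.
  H_2: rank ker ∂_2 − rank ∂_3 = (18 − 18) − 0 = 0, and there is no ∂_3, so H_2 ≅ 0.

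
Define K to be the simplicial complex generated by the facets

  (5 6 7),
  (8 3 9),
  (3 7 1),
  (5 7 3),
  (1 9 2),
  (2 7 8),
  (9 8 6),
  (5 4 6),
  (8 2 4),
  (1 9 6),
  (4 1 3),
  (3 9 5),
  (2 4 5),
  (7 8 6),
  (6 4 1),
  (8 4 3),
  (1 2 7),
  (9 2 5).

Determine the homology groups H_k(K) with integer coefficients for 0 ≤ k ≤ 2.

Order the vertices as 1 < 2 < 3 < 4 < 5 < 6 < 7 < 8 < 9. Listing each simplex with vertices in this order, K has dimension 2 with simplices:

  0-simplices (9): [1], [2], [3], [4], [5], [6], [7], [8], [9]
  1-simplices (27): (27 of them)
  2-simplices (18): [1,2,7], [1,2,9], [1,3,4], [1,3,7], [1,4,6], [1,6,9], [2,4,5], [2,4,8], [2,5,9], [2,7,8], [3,4,8], [3,5,7], [3,5,9], [3,8,9], [4,5,6], [5,6,7], [6,7,8], [6,8,9]

Hence C_0 ≅ Z^9, C_1 ≅ Z^27, C_2 ≅ Z^18.

∂_1: C_1 → C_0 is given by ∂[p,q] = [q] − [p]. For instance
  ∂[2,9] = [9] − [2].
This gives a 9×27 integer matrix of rank 8; reducing to Smith normal form yields diagonal entries (1,1,1,1,1,1,1,1).

Boundary ∂_2: C_2 → C_1 sends each 2-simplex [p,q,r] to [q,r] − [p,r] + [p,q]. For instance
  ∂[3,8,9] = [8,9] − [3,9] + [3,8],
  ∂[6,8,9] = [8,9] − [6,9] + [6,8].
As a 27×18 matrix over Z this has rank 17, with invariant factors (1,1,1,1,1,1,1,1,1,1,1,1,1,1,1,1,1).

From H_k ≅ ker(∂_k) / im(∂_{k+1}) we obtain:

  H_0: rank C_0 − rank ∂_1 = 9 − 8 = 1, and the invariant factors of ∂_1 are all 1, so H_0 = Z.
  H_1: rank ker ∂_1 − rank ∂_2 = (27 − 8) − 17 = 2, and the invariant factors of ∂_2 are all 1, so H_1 = Z^2.
  H_2: rank ker ∂_2 − rank ∂_3 = (18 − 17) − 0 = 1, and there is no ∂_3, so H_2 = Z.

H_0 = Z,  H_1 = Z^2,  H_2 = Z.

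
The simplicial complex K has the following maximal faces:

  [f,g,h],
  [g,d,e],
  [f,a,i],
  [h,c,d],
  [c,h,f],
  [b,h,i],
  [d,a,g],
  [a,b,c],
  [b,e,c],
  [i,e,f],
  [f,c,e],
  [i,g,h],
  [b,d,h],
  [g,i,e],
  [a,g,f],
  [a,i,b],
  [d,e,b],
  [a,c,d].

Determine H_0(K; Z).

H_0 ≅ Z.

K has 9 vertices, 27 edges, 18 triangles.
rank ∂_0 = 0, rank ∂_1 = 8 ⇒ b_0 = 9 − 0 − 8 = 1; all invariant factors of ∂_1 are 1 so no torsion. So H_0 ≅ Z.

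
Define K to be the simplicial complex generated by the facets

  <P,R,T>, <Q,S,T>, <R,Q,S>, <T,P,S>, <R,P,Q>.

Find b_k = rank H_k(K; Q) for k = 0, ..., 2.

b_0 = 1, b_1 = 1, b_2 = 0.

Take the total order P < Q < R < S < T on the vertex set. Then K (dimension 2) consists of the simplices:

  0-simplices (5): P, Q, R, S, T
  1-simplices (10): PQ, PR, PS, PT, QR, QS, QT, RS, RT, ST
  2-simplices (5): PQR, PRT, PST, QRS, QST

so the chain groups are C_0 ≅ Z^5, C_1 ≅ Z^10, C_2 ≅ Z^5.

The boundary map ∂_1: C_1 → C_0 maps an edge to its endpoints' difference, ∂[p,q] = q − p. For instance
  ∂ST = T − S.
The resulting 5×10 matrix has rank 4, and its Smith normal form has invariant factors (1,1,1,1).

The boundary map ∂_2: C_2 → C_1 sends each 2-simplex [p,q,r] to [q,r] − [p,r] + [p,q]. For instance
  ∂QRS = RS − QS + QR,
  ∂PST = ST − PT + PS.
The 10×5 boundary matrix has rank 5 and Smith normal form diag(1,1,1,1,1).

Now H_k = ker ∂_k / im ∂_{k+1}, so:

  H_0: rank C_0 − rank ∂_1 = 5 − 4 = 1, and the invariant factors of ∂_1 are all 1, so H_0 = Z.
  H_1: rank ker ∂_1 − rank ∂_2 = (10 − 4) − 5 = 1, and the invariant factors of ∂_2 are all 1, so H_1 = Z.
  H_2: rank ker ∂_2 − rank ∂_3 = (5 − 5) − 0 = 0, and there is no ∂_3, so H_2 = 0.

As a check, the Euler characteristic is 5 − 10 + 5 = 0, which agrees with 1 − 1 + 0 = 0.

Hence the Betti numbers are b_0 = 1, b_1 = 1, b_2 = 0.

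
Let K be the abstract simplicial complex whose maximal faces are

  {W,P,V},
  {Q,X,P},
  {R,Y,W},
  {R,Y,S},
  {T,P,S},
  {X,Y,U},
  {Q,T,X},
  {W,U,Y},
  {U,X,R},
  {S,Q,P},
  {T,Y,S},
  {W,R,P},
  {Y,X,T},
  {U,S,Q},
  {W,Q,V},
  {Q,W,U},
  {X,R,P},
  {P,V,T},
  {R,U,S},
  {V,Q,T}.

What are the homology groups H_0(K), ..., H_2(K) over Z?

H_0 ≅ Z,  H_1 ≅ Z ⊕ Z/2Z,  H_2 = 0.

Take the total order P < Q < R < S < T < U < V < W < X < Y on the vertex set. Then K (dimension 2) consists of the simplices:

  0-simplices (10): P, Q, R, S, T, U, V, W, X, Y
  1-simplices (30): PQ, PR, PS, PT, PV, PW, PX, QS, QT, QU, QV, QW, QX, RS, RU, RW, RX, RY, ST, SU, SY, TV, TX, TY, UW, UX, UY, VW, WY, XY
  2-simplices (20): PQS, PQX, PRW, PRX, PST, PTV, PVW, QSU, QTV, QTX, QUW, QVW, RSU, RSY, RUX, RWY, STY, TXY, UWY, UXY

so the chain groups are C_0 ≅ Z^10, C_1 ≅ Z^30, C_2 ≅ Z^20.

Boundary ∂_1: C_1 → C_0 maps an edge to its endpoints' difference, ∂[p,q] = q − p.
The 10×30 boundary matrix has rank 9 and Smith normal form diag(1,1,1,1,1,1,1,1,1).

Boundary ∂_2: C_2 → C_1 maps a triangle to the signed sum of its edges. For instance
  ∂PRX = RX − PX + PR,
  ∂QUW = UW − QW + QU.
The resulting 30×20 matrix has rank 20, and its Smith normal form has invariant factors (1,1,1,1,1,1,1,1,1,1,1,1,1,1,1,1,1,1,1,2).

Computing H_k = (kernel of ∂_k) / (image of ∂_{k+1}):

  H_0: rank C_0 − rank ∂_1 = 10 − 9 = 1, and the invariant factors of ∂_1 are all 1, so H_0 ≅ Z.
  H_1: rank ker ∂_1 − rank ∂_2 = (30 − 9) − 20 = 1, and ∂_2 has invariant factor 2 > 1, so H_1 ≅ Z ⊕ Z/2Z.
  H_2: rank ker ∂_2 − rank ∂_3 = (20 − 20) − 0 = 0, and there is no ∂_3, so H_2 ≅ 0.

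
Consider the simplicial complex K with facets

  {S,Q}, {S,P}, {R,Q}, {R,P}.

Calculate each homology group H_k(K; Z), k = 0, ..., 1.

H_0 = Z,  H_1 = Z.

Order the vertices as P < Q < R < S. Listing each simplex with vertices in this order, K has dimension 1 with simplices:

  0-simplices (4): P, Q, R, S
  1-simplices (4): PR, PS, QR, QS

so the chain groups are C_0 ≅ Z^4, C_1 ≅ Z^4.

∂_1: C_1 → C_0 sends each edge [p,q] (with p < q) to q − p. For instance
  ∂PS = S − P.
As a 4×4 matrix over Z this has rank 3, with invariant factors (1,1,1).

Now H_k = ker ∂_k / im ∂_{k+1}, so:

  H_0: rank C_0 − rank ∂_1 = 4 − 3 = 1, and the invariant factors of ∂_1 are all 1, so H_0 = Z.
  H_1: rank ker ∂_1 − rank ∂_2 = (4 − 3) − 0 = 1, and there is no ∂_2, so H_1 = Z.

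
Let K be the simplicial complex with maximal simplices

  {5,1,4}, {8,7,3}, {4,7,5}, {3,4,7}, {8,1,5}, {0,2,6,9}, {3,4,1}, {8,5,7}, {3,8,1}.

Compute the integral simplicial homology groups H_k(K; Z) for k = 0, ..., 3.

K has 10 vertices, 18 edges, 12 triangles, 1 3-simplex.
rank ∂_0 = 0, rank ∂_1 = 8 ⇒ b_0 = 10 − 0 − 8 = 2; all invariant factors of ∂_1 are 1 so no torsion. So H_0 = Z^2.
rank ∂_1 = 8, rank ∂_2 = 10 ⇒ b_1 = 18 − 8 − 10 = 0; all invariant factors of ∂_2 are 1 so no torsion. So H_1 = 0.
rank ∂_2 = 10, rank ∂_3 = 1 ⇒ b_2 = 12 − 10 − 1 = 1; all invariant factors of ∂_3 are 1 so no torsion. So H_2 = Z.
rank ∂_3 = 1, rank ∂_4 = 0 ⇒ b_3 = 1 − 1 − 0 = 0. So H_3 = 0.

H_0 ≅ Z^2,  H_1 = 0,  H_2 ≅ Z,  H_3 = 0.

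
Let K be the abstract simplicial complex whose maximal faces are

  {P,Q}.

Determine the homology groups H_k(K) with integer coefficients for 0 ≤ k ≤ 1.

We work with the vertex ordering P < Q. The simplices of K, each written with vertices in increasing order, are:

  0-simplices (2): P, Q
  1-simplices (1): PQ

giving chain groups C_0 ≅ Z^2, C_1 ≅ Z^1.

Boundary ∂_1: C_1 → C_0 sends each edge [p,q] (with p < q) to q − p.
As a 2×1 matrix over Z this has rank 1, with invariant factors (1).

From H_k ≅ ker(∂_k) / im(∂_{k+1}) we obtain:

  H_0: rank C_0 − rank ∂_1 = 2 − 1 = 1, and the invariant factors of ∂_1 are all 1, so H_0 ≅ Z.
  H_1: rank ker ∂_1 − rank ∂_2 = (1 − 1) − 0 = 0, and there is no ∂_2, so H_1 ≅ 0.

(K is a triangulation of the 1-simplex.)

H_0 = Z,  H_1 = 0.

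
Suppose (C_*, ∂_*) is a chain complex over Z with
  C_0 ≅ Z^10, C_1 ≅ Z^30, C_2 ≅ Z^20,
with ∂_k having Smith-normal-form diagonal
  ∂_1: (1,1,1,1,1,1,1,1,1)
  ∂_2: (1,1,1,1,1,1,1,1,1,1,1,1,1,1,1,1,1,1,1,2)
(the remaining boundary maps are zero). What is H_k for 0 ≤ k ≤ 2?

H_0 ≅ Z,  H_1 ≅ Z ⊕ Z/2,  H_2 = 0.

H_0: b_0 = 10 − 0 − 9 = 1; torsion from ∂_1 factors > 1: none. So H_0 ≅ Z.
H_1: b_1 = 30 − 9 − 20 = 1; torsion from ∂_2 factors > 1: [2]. So H_1 ≅ Z ⊕ Z/2.
H_2: b_2 = 20 − 20 − 0 = 0; torsion from ∂_3 factors > 1: none. So H_2 ≅ 0.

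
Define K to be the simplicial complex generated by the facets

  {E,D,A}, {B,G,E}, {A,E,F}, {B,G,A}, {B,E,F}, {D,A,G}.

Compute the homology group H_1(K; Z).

H_1 = Z.

We work with the vertex ordering A < B < D < E < F < G. The simplices of K, each written with vertices in increasing order, are:

  0-simplices (6): A, B, D, E, F, G
  1-simplices (12): AB, AD, AE, AF, AG, BE, BF, BG, DE, DG, EF, EG
  2-simplices (6): ABG, ADE, ADG, AEF, BEF, BEG

so the chain groups are C_0 ≅ Z^6, C_1 ≅ Z^12, C_2 ≅ Z^6.

∂_1: C_1 → C_0 maps an edge to its endpoints' difference, ∂[p,q] = q − p. For instance
  ∂BF = F − B.
As a 6×12 matrix over Z this has rank 5, with invariant factors (1,1,1,1,1).

The boundary map ∂_2: C_2 → C_1 maps a triangle to the signed sum of its edges. For instance
  ∂AEF = EF − AF + AE,
  ∂ABG = BG − AG + AB.
As a 12×6 matrix over Z this has rank 6, with invariant factors (1,1,1,1,1,1).

Now H_k = ker ∂_k / im ∂_{k+1}, so:

  H_1: rank ker ∂_1 − rank ∂_2 = (12 − 5) − 6 = 1, and the invariant factors of ∂_2 are all 1, so H_1 ≅ Z.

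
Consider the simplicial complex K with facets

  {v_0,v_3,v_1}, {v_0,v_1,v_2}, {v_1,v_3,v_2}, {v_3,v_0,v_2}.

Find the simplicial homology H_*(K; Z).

We work with the vertex ordering v_0 < v_1 < v_2 < v_3. The simplices of K, each written with vertices in increasing order, are:

  0-simplices (4): [v_0], [v_1], [v_2], [v_3]
  1-simplices (6): [v_0,v_1], [v_0,v_2], [v_0,v_3], [v_1,v_2], [v_1,v_3], [v_2,v_3]
  2-simplices (4): [v_0,v_1,v_2], [v_0,v_1,v_3], [v_0,v_2,v_3], [v_1,v_2,v_3]

so the chain groups are C_0 ≅ Z^4, C_1 ≅ Z^6, C_2 ≅ Z^4.

The boundary map ∂_1: C_1 → C_0 maps an edge to its endpoints' difference, ∂[p,q] = q − p. For instance
  ∂[v_2,v_3] = [v_3] − [v_2].
The resulting 4×6 matrix has rank 3, and its Smith normal form has invariant factors (1,1,1).

∂_2: C_2 → C_1 acts by ∂[p,q,r] = [q,r] − [p,r] + [p,q]. For instance
  ∂[v_0,v_1,v_3] = [v_1,v_3] − [v_0,v_3] + [v_0,v_1],
  ∂[v_0,v_1,v_2] = [v_1,v_2] − [v_0,v_2] + [v_0,v_1].
This gives a 6×4 integer matrix of rank 3; reducing to Smith normal form yields diagonal entries (1,1,1).

Reading off H_k = ker ∂_k / im ∂_{k+1}:

  H_0: rank C_0 − rank ∂_1 = 4 − 3 = 1, and the invariant factors of ∂_1 are all 1, so H_0 = Z.
  H_1: rank ker ∂_1 − rank ∂_2 = (6 − 3) − 3 = 0, and the invariant factors of ∂_2 are all 1, so H_1 = 0.
  H_2: rank ker ∂_2 − rank ∂_3 = (4 − 3) − 0 = 1, and there is no ∂_3, so H_2 = Z.

H_0 = Z,  H_1 = 0,  H_2 = Z.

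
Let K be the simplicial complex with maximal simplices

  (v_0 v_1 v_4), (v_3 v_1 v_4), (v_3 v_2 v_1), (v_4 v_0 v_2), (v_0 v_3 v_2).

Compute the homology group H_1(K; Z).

H_1 = Z.

Take the total order v_0 < v_1 < v_2 < v_3 < v_4 on the vertex set. Then K (dimension 2) consists of the simplices:

  0-simplices (5): [v_0], [v_1], [v_2], [v_3], [v_4]
  1-simplices (10): [v_0,v_1], [v_0,v_2], [v_0,v_3], [v_0,v_4], [v_1,v_2], [v_1,v_3], [v_1,v_4], [v_2,v_3], [v_2,v_4], [v_3,v_4]
  2-simplices (5): [v_0,v_1,v_4], [v_0,v_2,v_3], [v_0,v_2,v_4], [v_1,v_2,v_3], [v_1,v_3,v_4]

so the chain groups are C_0 ≅ Z^5, C_1 ≅ Z^10, C_2 ≅ Z^5.

The boundary map ∂_1: C_1 → C_0 maps an edge to its endpoints' difference, ∂[p,q] = q − p. For instance
  ∂[v_0,v_2] = [v_2] − [v_0].
The resulting 5×10 matrix has rank 4, and its Smith normal form has invariant factors (1,1,1,1).

Boundary ∂_2: C_2 → C_1 maps a triangle to the signed sum of its edges. For instance
  ∂[v_1,v_2,v_3] = [v_2,v_3] − [v_1,v_3] + [v_1,v_2],
  ∂[v_0,v_2,v_3] = [v_2,v_3] − [v_0,v_3] + [v_0,v_2].
The resulting 10×5 matrix has rank 5, and its Smith normal form has invariant factors (1,1,1,1,1).

Reading off H_k = ker ∂_k / im ∂_{k+1}:

  H_1: rank ker ∂_1 − rank ∂_2 = (10 − 4) − 5 = 1, and the invariant factors of ∂_2 are all 1, so H_1 ≅ Z.

(K is a triangulation of the Möbius band.)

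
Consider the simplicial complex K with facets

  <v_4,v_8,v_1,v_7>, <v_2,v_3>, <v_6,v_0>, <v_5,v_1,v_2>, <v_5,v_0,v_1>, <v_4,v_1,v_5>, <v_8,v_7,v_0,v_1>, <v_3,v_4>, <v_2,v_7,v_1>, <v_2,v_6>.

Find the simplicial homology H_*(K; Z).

H_0 = Z,  H_1 = Z^2,  H_2 = 0,  H_3 = 0.

Order the vertices as v_0 < v_1 < v_2 < v_3 < v_4 < v_5 < v_6 < v_7 < v_8. Listing each simplex with vertices in this order, K has dimension 3 with simplices:

  0-simplices (9): [v_0], [v_1], [v_2], [v_3], [v_4], [v_5], [v_6], [v_7], [v_8]
  1-simplices (19): (19 of them)
  2-simplices (11): (11 of them)
  3-simplices (2): [v_0,v_1,v_7,v_8], [v_1,v_4,v_7,v_8]

giving chain groups C_0 ≅ Z^9, C_1 ≅ Z^19, C_2 ≅ Z^11, C_3 ≅ Z^2.

The boundary map ∂_1: C_1 → C_0 sends each edge [p,q] (with p < q) to q − p. For instance
  ∂[v_1,v_5] = [v_5] − [v_1].
The 9×19 boundary matrix has rank 8 and Smith normal form diag(1,1,1,1,1,1,1,1).

The boundary map ∂_2: C_2 → C_1 maps a triangle to the signed sum of its edges. For instance
  ∂[v_1,v_2,v_7] = [v_2,v_7] − [v_1,v_7] + [v_1,v_2],
  ∂[v_1,v_4,v_8] = [v_4,v_8] − [v_1,v_8] + [v_1,v_4].
As a 19×11 matrix over Z this has rank 9, with invariant factors (1,1,1,1,1,1,1,1,1).

The boundary map ∂_3: C_3 → C_2 sends each 3-simplex σ to the alternating sum Σ_i (−1)^i (σ with its i-th vertex removed). For instance
  ∂[v_1,v_4,v_7,v_8] = [v_4,v_7,v_8] − [v_1,v_7,v_8] + [v_1,v_4,v_8] − [v_1,v_4,v_7],
  ∂[v_0,v_1,v_7,v_8] = [v_1,v_7,v_8] − [v_0,v_7,v_8] + [v_0,v_1,v_8] − [v_0,v_1,v_7].
As a 11×2 matrix over Z this has rank 2, with invariant factors (1,1).

From H_k ≅ ker(∂_k) / im(∂_{k+1}) we obtain:

  H_0: rank C_0 − rank ∂_1 = 9 − 8 = 1, and the invariant factors of ∂_1 are all 1, so H_0 ≅ Z.
  H_1: rank ker ∂_1 − rank ∂_2 = (19 − 8) − 9 = 2, and the invariant factors of ∂_2 are all 1, so H_1 ≅ Z^2.
  H_2: rank ker ∂_2 − rank ∂_3 = (11 − 9) − 2 = 0, and the invariant factors of ∂_3 are all 1, so H_2 ≅ 0.
  H_3: rank ker ∂_3 − rank ∂_4 = (2 − 2) − 0 = 0, and there is no ∂_4, so H_3 ≅ 0.

As a check, the Euler characteristic is 9 − 19 + 11 − 2 = -1, which agrees with 1 − 2 + 0 − 0 = -1.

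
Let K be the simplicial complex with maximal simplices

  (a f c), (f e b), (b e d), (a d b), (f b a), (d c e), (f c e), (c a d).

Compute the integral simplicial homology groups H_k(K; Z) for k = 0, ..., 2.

Order the vertices as a < b < c < d < e < f. Listing each simplex with vertices in this order, K has dimension 2 with simplices:

  0-simplices (6): a, b, c, d, e, f
  1-simplices (12): ab, ac, ad, af, bd, be, bf, cd, ce, cf, de, ef
  2-simplices (8): abd, abf, acd, acf, bde, bef, cde, cef

giving chain groups C_0 ≅ Z^6, C_1 ≅ Z^12, C_2 ≅ Z^8.

The boundary map ∂_1: C_1 → C_0 is given by ∂[p,q] = [q] − [p].
The 6×12 boundary matrix has rank 5 and Smith normal form diag(1,1,1,1,1).

Boundary ∂_2: C_2 → C_1 acts by ∂[p,q,r] = [q,r] − [p,r] + [p,q]. For instance
  ∂cef = ef − cf + ce,
  ∂abf = bf − af + ab.
This gives a 12×8 integer matrix of rank 7; reducing to Smith normal form yields diagonal entries (1,1,1,1,1,1,1).

From H_k ≅ ker(∂_k) / im(∂_{k+1}) we obtain:

  H_0: rank C_0 − rank ∂_1 = 6 − 5 = 1, and the invariant factors of ∂_1 are all 1, so H_0 ≅ Z.
  H_1: rank ker ∂_1 − rank ∂_2 = (12 − 5) − 7 = 0, and the invariant factors of ∂_2 are all 1, so H_1 ≅ 0.
  H_2: rank ker ∂_2 − rank ∂_3 = (8 − 7) − 0 = 1, and there is no ∂_3, so H_2 ≅ Z.

H_0 = Z,  H_1 = 0,  H_2 = Z.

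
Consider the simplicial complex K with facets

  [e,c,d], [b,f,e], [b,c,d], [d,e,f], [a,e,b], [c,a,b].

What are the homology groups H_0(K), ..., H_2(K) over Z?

Fix the vertex order a < b < c < d < e < f and write every simplex with vertices in increasing order. Then dim K = 2 and the simplices of K are:

  0-simplices (6): a, b, c, d, e, f
  1-simplices (12): ab, ac, ae, bc, bd, be, bf, cd, ce, de, df, ef
  2-simplices (6): abc, abe, bcd, bef, cde, def

giving chain groups C_0 ≅ Z^6, C_1 ≅ Z^12, C_2 ≅ Z^6.

∂_1: C_1 → C_0 is given by ∂[p,q] = [q] − [p]. For instance
  ∂de = e − d.
This gives a 6×12 integer matrix of rank 5; reducing to Smith normal form yields diagonal entries (1,1,1,1,1).

The boundary map ∂_2: C_2 → C_1 sends each 2-simplex [p,q,r] to [q,r] − [p,r] + [p,q]. For instance
  ∂cde = de − ce + cd,
  ∂def = ef − df + de.
This gives a 12×6 integer matrix of rank 6; reducing to Smith normal form yields diagonal entries (1,1,1,1,1,1).

Computing H_k = (kernel of ∂_k) / (image of ∂_{k+1}):

  H_0: rank C_0 − rank ∂_1 = 6 − 5 = 1, and the invariant factors of ∂_1 are all 1, so H_0 = Z.
  H_1: rank ker ∂_1 − rank ∂_2 = (12 − 5) − 6 = 1, and the invariant factors of ∂_2 are all 1, so H_1 = Z.
  H_2: rank ker ∂_2 − rank ∂_3 = (6 − 6) − 0 = 0, and there is no ∂_3, so H_2 = 0.

H_0 = Z,  H_1 = Z,  H_2 = 0.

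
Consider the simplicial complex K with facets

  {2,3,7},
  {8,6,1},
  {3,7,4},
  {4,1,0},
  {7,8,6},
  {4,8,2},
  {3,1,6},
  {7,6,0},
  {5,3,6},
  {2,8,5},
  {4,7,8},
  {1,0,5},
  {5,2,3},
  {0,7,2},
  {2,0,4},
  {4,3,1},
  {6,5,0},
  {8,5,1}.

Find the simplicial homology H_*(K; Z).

Fix the vertex order 0 < 1 < 2 < 3 < 4 < 5 < 6 < 7 < 8 and write every simplex with vertices in increasing order. Then dim K = 2 and the simplices of K are:

  0-simplices (9): [0], [1], [2], [3], [4], [5], [6], [7], [8]
  1-simplices (27): (27 of them)
  2-simplices (18): [0,1,4], [0,1,5], [0,2,4], [0,2,7], [0,5,6], [0,6,7], [1,3,4], [1,3,6], [1,5,8], [1,6,8], [2,3,5], [2,3,7], [2,4,8], [2,5,8], [3,4,7], [3,5,6], [4,7,8], [6,7,8]

so the chain groups are C_0 ≅ Z^9, C_1 ≅ Z^27, C_2 ≅ Z^18.

∂_1: C_1 → C_0 sends each edge [p,q] (with p < q) to q − p. For instance
  ∂[2,8] = [8] − [2].
This gives a 9×27 integer matrix of rank 8; reducing to Smith normal form yields diagonal entries (1,1,1,1,1,1,1,1).

The boundary map ∂_2: C_2 → C_1 acts by ∂[p,q,r] = [q,r] − [p,r] + [p,q]. For instance
  ∂[0,2,7] = [2,7] − [0,7] + [0,2],
  ∂[0,5,6] = [5,6] − [0,6] + [0,5].
This gives a 27×18 integer matrix of rank 18; reducing to Smith normal form yields diagonal entries (1,1,1,1,1,1,1,1,1,1,1,1,1,1,1,1,1,2).

Reading off H_k = ker ∂_k / im ∂_{k+1}:

  H_0: rank C_0 − rank ∂_1 = 9 − 8 = 1, and the invariant factors of ∂_1 are all 1, so H_0 = Z.
  H_1: rank ker ∂_1 − rank ∂_2 = (27 − 8) − 18 = 1, and ∂_2 has invariant factor 2 > 1, so H_1 = Z ⊕ Z/2.
  H_2: rank ker ∂_2 − rank ∂_3 = (18 − 18) − 0 = 0, and there is no ∂_3, so H_2 = 0.

H_0 ≅ Z,  H_1 ≅ Z ⊕ Z/2,  H_2 = 0.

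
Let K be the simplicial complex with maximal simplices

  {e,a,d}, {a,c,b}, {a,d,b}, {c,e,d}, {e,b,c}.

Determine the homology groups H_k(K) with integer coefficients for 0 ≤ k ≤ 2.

H_0 ≅ Z,  H_1 ≅ Z,  H_2 = 0.

We work with the vertex ordering a < b < c < d < e. The simplices of K, each written with vertices in increasing order, are:

  0-simplices (5): a, b, c, d, e
  1-simplices (10): ab, ac, ad, ae, bc, bd, be, cd, ce, de
  2-simplices (5): abc, abd, ade, bce, cde

so the chain groups are C_0 ≅ Z^5, C_1 ≅ Z^10, C_2 ≅ Z^5.

Boundary ∂_1: C_1 → C_0 sends each edge [p,q] (with p < q) to q − p. For instance
  ∂cd = d − c.
As a 5×10 matrix over Z this has rank 4, with invariant factors (1,1,1,1).

Boundary ∂_2: C_2 → C_1 maps a triangle to the signed sum of its edges. For instance
  ∂abd = bd − ad + ab,
  ∂bce = ce − be + bc.
This gives a 10×5 integer matrix of rank 5; reducing to Smith normal form yields diagonal entries (1,1,1,1,1).

Computing H_k = (kernel of ∂_k) / (image of ∂_{k+1}):

  H_0: rank C_0 − rank ∂_1 = 5 − 4 = 1, and the invariant factors of ∂_1 are all 1, so H_0 = Z.
  H_1: rank ker ∂_1 − rank ∂_2 = (10 − 4) − 5 = 1, and the invariant factors of ∂_2 are all 1, so H_1 = Z.
  H_2: rank ker ∂_2 − rank ∂_3 = (5 − 5) − 0 = 0, and there is no ∂_3, so H_2 = 0.

As a check, the Euler characteristic is 5 − 10 + 5 = 0, which agrees with 1 − 1 + 0 = 0.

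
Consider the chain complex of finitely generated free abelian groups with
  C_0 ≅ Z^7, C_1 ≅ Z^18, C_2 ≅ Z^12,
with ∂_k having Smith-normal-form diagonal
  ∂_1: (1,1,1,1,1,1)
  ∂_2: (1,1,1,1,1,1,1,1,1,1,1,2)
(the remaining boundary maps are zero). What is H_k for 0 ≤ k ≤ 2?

H_0 ≅ Z,  H_1 ≅ Z/2,  H_2 = 0.

H_0: b_0 = 7 − 0 − 6 = 1; torsion from ∂_1 factors > 1: none. So H_0 ≅ Z.
H_1: b_1 = 18 − 6 − 12 = 0; torsion from ∂_2 factors > 1: [2]. So H_1 ≅ Z/2.
H_2: b_2 = 12 − 12 − 0 = 0; torsion from ∂_3 factors > 1: none. So H_2 ≅ 0.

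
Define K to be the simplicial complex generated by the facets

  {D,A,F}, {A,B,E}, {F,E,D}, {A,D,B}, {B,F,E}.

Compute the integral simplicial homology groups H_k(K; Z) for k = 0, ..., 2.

H_0 = Z,  H_1 = Z,  H_2 = 0.

Take the total order A < B < D < E < F on the vertex set. Then K (dimension 2) consists of the simplices:

  0-simplices (5): A, B, D, E, F
  1-simplices (10): AB, AD, AE, AF, BD, BE, BF, DE, DF, EF
  2-simplices (5): ABD, ABE, ADF, BEF, DEF

Hence C_0 ≅ Z^5, C_1 ≅ Z^10, C_2 ≅ Z^5.

∂_1: C_1 → C_0 maps an edge to its endpoints' difference, ∂[p,q] = q − p.
The resulting 5×10 matrix has rank 4, and its Smith normal form has invariant factors (1,1,1,1).

∂_2: C_2 → C_1 maps a triangle to the signed sum of its edges. For instance
  ∂BEF = EF − BF + BE,
  ∂ABE = BE − AE + AB.
This gives a 10×5 integer matrix of rank 5; reducing to Smith normal form yields diagonal entries (1,1,1,1,1).

Computing H_k = (kernel of ∂_k) / (image of ∂_{k+1}):

  H_0: rank C_0 − rank ∂_1 = 5 − 4 = 1, and the invariant factors of ∂_1 are all 1, so H_0 = Z.
  H_1: rank ker ∂_1 − rank ∂_2 = (10 − 4) − 5 = 1, and the invariant factors of ∂_2 are all 1, so H_1 = Z.
  H_2: rank ker ∂_2 − rank ∂_3 = (5 − 5) − 0 = 0, and there is no ∂_3, so H_2 = 0.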